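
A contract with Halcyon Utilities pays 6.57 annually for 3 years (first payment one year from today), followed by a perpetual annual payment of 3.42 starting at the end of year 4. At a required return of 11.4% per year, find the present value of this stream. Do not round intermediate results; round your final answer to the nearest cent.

37.64

PV of 3-year annuity: 6.57 × [1 − (1+0.114)^−3] / 0.114 = 15.94417
Perpetuity value at year 3: 3.42 / 0.114 = 30.00000
PV of perpetuity: 30.00000 / (1+0.114)^3 = 21.70030
Total PV = 15.94417 + 21.70030 = 37.64446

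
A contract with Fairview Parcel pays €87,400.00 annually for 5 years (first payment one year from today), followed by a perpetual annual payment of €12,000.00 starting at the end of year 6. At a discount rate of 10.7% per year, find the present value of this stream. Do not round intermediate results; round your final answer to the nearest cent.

PV of 5-year annuity: €87,400.00 × [1 − (1+0.107)^−5] / 0.107 = 325474.02495
Perpetuity value at year 5: €12,000.00 / 0.107 = 112149.53271
PV of perpetuity: 112149.53271 / (1+0.107)^5 = 67462.02356
Total PV = 325474.02495 + 67462.02356 = 392936.04852

€392936.05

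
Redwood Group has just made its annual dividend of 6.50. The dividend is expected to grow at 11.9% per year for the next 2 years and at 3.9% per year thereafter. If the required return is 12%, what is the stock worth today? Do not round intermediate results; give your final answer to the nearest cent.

96.21

D_1 = 7.27350
D_2 = 8.13905
Terminal value at year 2: TV = D_2×(1+g_2)/(r−g_2) = 8.45647/0.081 = 104.40086
P_0 = D_1/(1+r)^1 + D_2/(1+r)^2 + TV/(1+r)^2
    = 6.49420 + 6.48840 + 83.22772 = 96.21032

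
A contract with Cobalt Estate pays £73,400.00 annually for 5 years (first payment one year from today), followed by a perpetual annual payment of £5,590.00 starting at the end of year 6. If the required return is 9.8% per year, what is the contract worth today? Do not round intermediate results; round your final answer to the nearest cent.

£315412.84

PV of 5-year annuity: £73,400.00 × [1 − (1+0.098)^−5] / 0.098 = 279671.23930
Perpetuity value at year 5: £5,590.00 / 0.098 = 57040.81633
PV of perpetuity: 57040.81633 / (1+0.098)^5 = 35741.60341
Total PV = 279671.23930 + 35741.60341 = 315412.84272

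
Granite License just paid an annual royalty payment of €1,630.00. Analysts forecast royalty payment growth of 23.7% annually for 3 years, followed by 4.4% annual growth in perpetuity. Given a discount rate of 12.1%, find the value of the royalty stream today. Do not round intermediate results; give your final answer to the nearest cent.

€35669.08

D_1 = 2016.31000
D_2 = 2494.17547
D_3 = 3085.29506
Terminal value at year 3: TV = D_3×(1+g_2)/(r−g_2) = 3221.04804/0.077 = 41831.79271
P_0 = D_1/(1+r)^1 + D_2/(1+r)^2 + D_3/(1+r)^3 + TV/(1+r)^3
    = 1798.67083 + 1984.79555 + 2190.18029 + 29695.43141 = 35669.07808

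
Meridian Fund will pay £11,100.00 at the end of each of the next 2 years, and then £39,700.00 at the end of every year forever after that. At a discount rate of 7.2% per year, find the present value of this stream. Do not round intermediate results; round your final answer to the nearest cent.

PV of 2-year annuity: £11,100.00 × [1 − (1+0.072)^−2] / 0.072 = 20013.50524
Perpetuity value at year 2: £39,700.00 / 0.072 = 551388.88889
PV of perpetuity: 551388.88889 / (1+0.072)^2 = 479809.05485
Total PV = 20013.50524 + 479809.05485 = 499822.56009

£499822.56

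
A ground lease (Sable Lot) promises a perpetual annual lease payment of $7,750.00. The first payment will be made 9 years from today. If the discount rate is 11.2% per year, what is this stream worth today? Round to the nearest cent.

Value at end of year 8: C / r = $7,750.00 / 0.112 = $69,196.4286
Discount to today: PV = $69,196.4286 / (1 + 0.112)^8 = $69,196.4286 / 2.337967 = $29,596.84

$29596.84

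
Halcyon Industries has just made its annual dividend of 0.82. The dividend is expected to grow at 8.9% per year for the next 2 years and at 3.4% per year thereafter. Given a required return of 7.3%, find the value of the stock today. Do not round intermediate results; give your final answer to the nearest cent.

D_1 = 0.89298
D_2 = 0.97246
Terminal value at year 2: TV = D_2×(1+g_2)/(r−g_2) = 1.00552/0.039 = 25.78253
P_0 = D_1/(1+r)^1 + D_2/(1+r)^2 + TV/(1+r)^2
    = 0.83223 + 0.84464 + 22.39371 = 24.07058

24.07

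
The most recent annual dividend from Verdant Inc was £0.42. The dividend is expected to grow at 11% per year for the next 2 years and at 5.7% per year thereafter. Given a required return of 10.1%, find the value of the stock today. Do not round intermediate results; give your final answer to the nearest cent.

£11.11

D_1 = 0.46620
D_2 = 0.51748
Terminal value at year 2: TV = D_2×(1+g_2)/(r−g_2) = 0.54698/0.044 = 12.43133
P_0 = D_1/(1+r)^1 + D_2/(1+r)^2 + TV/(1+r)^2
    = 0.42343 + 0.42689 + 10.25517 = 11.10550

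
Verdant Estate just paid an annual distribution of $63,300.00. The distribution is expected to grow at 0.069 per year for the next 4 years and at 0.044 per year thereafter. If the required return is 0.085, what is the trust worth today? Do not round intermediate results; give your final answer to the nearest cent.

D_1 = 67667.70000
D_2 = 72336.77130
D_3 = 77328.00852
D_4 = 82663.64111
Terminal value at year 4: TV = D_4×(1+g_2)/(r−g_2) = 86300.84132/0.041 = 2104898.56869
P_0 = D_1/(1+r)^1 + D_2/(1+r)^2 + D_3/(1+r)^3 + D_4/(1+r)^4 + TV/(1+r)^4
    = 62366.54378 + 61446.85281 + 60540.72411 + 59647.95767 + 1518840.67816 = 1762842.75652

$1762842.76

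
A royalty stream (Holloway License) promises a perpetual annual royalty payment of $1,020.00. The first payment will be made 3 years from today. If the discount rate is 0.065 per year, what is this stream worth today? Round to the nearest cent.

$13835.27

Value at end of year 2: C / r = $1,020.00 / 0.065 = $15,692.3077
Discount to today: PV = $15,692.3077 / (1 + 0.065)^2 = $15,692.3077 / 1.134225 = $13,835.27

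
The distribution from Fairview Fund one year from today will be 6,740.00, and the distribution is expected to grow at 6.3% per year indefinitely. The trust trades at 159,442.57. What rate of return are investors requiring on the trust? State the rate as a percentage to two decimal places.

P = D₁/(r − g) ⇒ r = D₁/P + g = 6,740.0000/159,442.57 + 0.063 = 0.042272 + 0.063 = 0.105272

10.53%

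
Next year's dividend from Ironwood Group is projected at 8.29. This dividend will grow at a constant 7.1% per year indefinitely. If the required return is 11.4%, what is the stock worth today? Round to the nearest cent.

192.79

Growing perpetuity: P = D₁ / (r − g) = 8.2900 / (0.114 − 0.071) = 192.79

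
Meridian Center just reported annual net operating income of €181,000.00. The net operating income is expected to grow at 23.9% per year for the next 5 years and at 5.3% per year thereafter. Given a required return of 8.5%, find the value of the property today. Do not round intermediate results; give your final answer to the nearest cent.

€12937007.16

D_1 = 224259.00000
D_2 = 277856.90100
D_3 = 344264.70034
D_4 = 426543.96372
D_5 = 528487.97105
Terminal value at year 5: TV = D_5×(1+g_2)/(r−g_2) = 556497.83351/0.032 = 17390557.29733
P_0 = D_1/(1+r)^1 + D_2/(1+r)^2 + D_3/(1+r)^3 + D_4/(1+r)^4 + D_5/(1+r)^5 + TV/(1+r)^5
    = 206690.32258 + 236027.01353 + 269527.62190 + 307783.15533 + 351468.50641 + 11565510.53903 = 12937007.15877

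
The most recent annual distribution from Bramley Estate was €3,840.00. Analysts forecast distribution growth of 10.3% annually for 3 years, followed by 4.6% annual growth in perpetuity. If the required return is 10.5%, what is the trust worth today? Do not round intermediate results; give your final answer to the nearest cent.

D_1 = 4235.52000
D_2 = 4671.77856
D_3 = 5152.97175
Terminal value at year 3: TV = D_3×(1+g_2)/(r−g_2) = 5390.00845/0.059 = 91356.07546
P_0 = D_1/(1+r)^1 + D_2/(1+r)^2 + D_3/(1+r)^3 + TV/(1+r)^3
    = 3833.04977 + 3826.11213 + 3819.18704 + 67709.65493 = 79188.00387

€79188.00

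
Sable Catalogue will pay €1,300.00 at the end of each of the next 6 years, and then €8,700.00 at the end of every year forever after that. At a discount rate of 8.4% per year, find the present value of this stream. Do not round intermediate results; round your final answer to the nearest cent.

€69773.30

PV of 6-year annuity: €1,300.00 × [1 − (1+0.084)^−6] / 0.084 = 5937.50842
Perpetuity value at year 6: €8,700.00 / 0.084 = 103571.42857
PV of perpetuity: 103571.42857 / (1+0.084)^6 = 63835.79529
Total PV = 5937.50842 + 63835.79529 = 69773.30371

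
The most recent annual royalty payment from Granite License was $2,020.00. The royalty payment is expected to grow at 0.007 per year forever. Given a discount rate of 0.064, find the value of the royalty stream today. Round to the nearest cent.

D₁ = D₀ × (1 + g) = $2,020.00 × 1.007 = $2,034.1400
Growing perpetuity: P = D₁ / (r − g) = $2,034.1400 / (0.064 − 0.007) = $35,686.67

$35686.67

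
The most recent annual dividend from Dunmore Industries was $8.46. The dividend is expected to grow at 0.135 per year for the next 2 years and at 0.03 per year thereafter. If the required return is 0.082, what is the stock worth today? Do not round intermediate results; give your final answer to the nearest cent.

D_1 = 9.60210
D_2 = 10.89838
Terminal value at year 2: TV = D_2×(1+g_2)/(r−g_2) = 11.22534/0.052 = 215.87183
P_0 = D_1/(1+r)^1 + D_2/(1+r)^2 + TV/(1+r)^2
    = 8.87440 + 9.30910 + 184.39173 = 202.57523

$202.58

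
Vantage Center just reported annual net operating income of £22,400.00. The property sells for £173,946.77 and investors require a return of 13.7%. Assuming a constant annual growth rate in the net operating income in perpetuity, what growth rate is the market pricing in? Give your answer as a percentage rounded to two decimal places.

P = D₀(1+g)/(r−g) ⇒ P(r−g) = D₀(1+g) ⇒ g(P+D₀) = P·r − D₀
g = (P·r − D₀)/(P + D₀) = (£173,946.77×0.137 − £22,400.00) / (£173,946.77 + £22,400.00) = 0.007287

0.73%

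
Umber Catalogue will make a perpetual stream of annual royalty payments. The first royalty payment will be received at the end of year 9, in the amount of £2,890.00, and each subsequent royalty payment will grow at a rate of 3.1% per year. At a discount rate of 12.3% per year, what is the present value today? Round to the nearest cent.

£12418.58

Value at end of year 8: C₁ / (r − g) = £2,890.00 / (0.123 − 0.031) = £31,413.0435
Discount to today: PV = £31,413.0435 / (1 + 0.123)^8 = £31,413.0435 / 2.529520 = £12,418.58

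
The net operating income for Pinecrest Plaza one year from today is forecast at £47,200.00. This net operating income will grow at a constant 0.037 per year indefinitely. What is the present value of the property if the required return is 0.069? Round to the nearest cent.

Growing perpetuity: P = D₁ / (r − g) = £47,200.0000 / (0.069 − 0.037) = £1,475,000.00

£1475000.00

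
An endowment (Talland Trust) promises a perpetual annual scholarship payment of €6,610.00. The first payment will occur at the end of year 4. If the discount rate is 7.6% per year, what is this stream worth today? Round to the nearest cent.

Value at end of year 3: C / r = €6,610.00 / 0.076 = €86,973.6842
Discount to today: PV = €86,973.6842 / (1 + 0.076)^3 = €86,973.6842 / 1.245767 = €69,815.37

€69815.37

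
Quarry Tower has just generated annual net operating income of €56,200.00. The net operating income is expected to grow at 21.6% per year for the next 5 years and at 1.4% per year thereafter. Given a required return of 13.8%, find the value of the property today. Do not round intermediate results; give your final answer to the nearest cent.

D_1 = 68339.20000
D_2 = 83100.46720
D_3 = 101050.16812
D_4 = 122877.00443
D_5 = 149418.43738
Terminal value at year 5: TV = D_5×(1+g_2)/(r−g_2) = 151510.29551/0.124 = 1221857.22184
P_0 = D_1/(1+r)^1 + D_2/(1+r)^2 + D_3/(1+r)^3 + D_4/(1+r)^4 + D_5/(1+r)^5 + TV/(1+r)^5
    = 60052.02109 + 64168.06471 + 68566.22732 + 73265.84572 + 78287.58206 + 640190.38882 = 984530.12973

€984530.13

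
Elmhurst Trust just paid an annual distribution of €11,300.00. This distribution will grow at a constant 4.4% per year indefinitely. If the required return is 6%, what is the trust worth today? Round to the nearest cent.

€737325.00

D₁ = D₀ × (1 + g) = €11,300.00 × 1.044 = €11,797.2000
Growing perpetuity: P = D₁ / (r − g) = €11,797.2000 / (0.06 − 0.044) = €737,325.00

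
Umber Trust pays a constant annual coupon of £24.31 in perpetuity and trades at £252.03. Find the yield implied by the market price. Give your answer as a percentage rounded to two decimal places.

9.65%

P = C/r ⇒ r = C/P = £24.31/£252.03 = 0.096457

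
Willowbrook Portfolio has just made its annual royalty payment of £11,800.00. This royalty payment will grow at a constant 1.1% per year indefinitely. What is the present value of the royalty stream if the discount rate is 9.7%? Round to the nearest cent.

D₁ = D₀ × (1 + g) = £11,800.00 × 1.011 = £11,929.8000
Growing perpetuity: P = D₁ / (r − g) = £11,929.8000 / (0.097 − 0.011) = £138,718.60

£138718.60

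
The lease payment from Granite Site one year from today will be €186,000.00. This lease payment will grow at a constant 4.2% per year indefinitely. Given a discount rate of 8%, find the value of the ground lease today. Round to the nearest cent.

€4894736.84

Growing perpetuity: P = D₁ / (r − g) = €186,000.0000 / (0.08 − 0.042) = €4,894,736.84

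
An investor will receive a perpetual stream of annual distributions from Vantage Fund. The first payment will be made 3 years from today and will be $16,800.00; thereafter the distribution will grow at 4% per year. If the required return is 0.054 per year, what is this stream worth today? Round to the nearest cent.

$1080189.68

Value at end of year 2: C₁ / (r − g) = $16,800.00 / (0.054 − 0.04) = $1,200,000.0000
Discount to today: PV = $1,200,000.0000 / (1 + 0.054)^2 = $1,200,000.0000 / 1.110916 = $1,080,189.68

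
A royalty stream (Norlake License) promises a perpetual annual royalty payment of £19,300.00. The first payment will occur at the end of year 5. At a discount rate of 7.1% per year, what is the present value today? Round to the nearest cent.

Value at end of year 4: C / r = £19,300.00 / 0.071 = £271,830.9859
Discount to today: PV = £271,830.9859 / (1 + 0.071)^4 = £271,830.9859 / 1.315703 = £206,605.12

£206605.12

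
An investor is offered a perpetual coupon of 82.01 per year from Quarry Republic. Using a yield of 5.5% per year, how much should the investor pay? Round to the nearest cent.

Level perpetuity: PV = C / r = 82.01 / 0.055 = 1,491.09

1491.09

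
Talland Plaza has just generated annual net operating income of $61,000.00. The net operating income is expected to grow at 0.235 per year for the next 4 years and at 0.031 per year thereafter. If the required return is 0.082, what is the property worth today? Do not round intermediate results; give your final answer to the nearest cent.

D_1 = 75335.00000
D_2 = 93038.72500
D_3 = 114902.82538
D_4 = 141904.98934
Terminal value at year 4: TV = D_4×(1+g_2)/(r−g_2) = 146304.04401/0.051 = 2868706.74525
P_0 = D_1/(1+r)^1 + D_2/(1+r)^2 + D_3/(1+r)^3 + D_4/(1+r)^4 + TV/(1+r)^4
    = 69625.69316 + 79471.10079 + 90708.69637 + 103535.34198 + 2093037.99173 = 2436378.82403

$2436378.82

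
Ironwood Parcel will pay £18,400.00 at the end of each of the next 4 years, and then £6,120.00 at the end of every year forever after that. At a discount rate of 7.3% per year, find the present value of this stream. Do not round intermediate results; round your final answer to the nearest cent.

£125150.41

PV of 4-year annuity: £18,400.00 × [1 − (1+0.073)^−4] / 0.073 = 61904.90605
Perpetuity value at year 4: £6,120.00 / 0.073 = 83835.61644
PV of perpetuity: 83835.61644 / (1+0.073)^4 = 63245.50638
Total PV = 61904.90605 + 63245.50638 = 125150.41243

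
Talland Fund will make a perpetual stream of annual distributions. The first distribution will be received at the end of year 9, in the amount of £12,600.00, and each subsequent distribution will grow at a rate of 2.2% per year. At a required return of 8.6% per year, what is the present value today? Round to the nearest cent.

£101754.11

Value at end of year 8: C₁ / (r − g) = £12,600.00 / (0.086 − 0.022) = £196,875.0000
Discount to today: PV = £196,875.0000 / (1 + 0.086)^8 = £196,875.0000 / 1.934811 = £101,754.11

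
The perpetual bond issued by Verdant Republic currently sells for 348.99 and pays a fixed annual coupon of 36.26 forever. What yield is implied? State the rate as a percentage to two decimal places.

P = C/r ⇒ r = C/P = 36.26/348.99 = 0.103900

10.39%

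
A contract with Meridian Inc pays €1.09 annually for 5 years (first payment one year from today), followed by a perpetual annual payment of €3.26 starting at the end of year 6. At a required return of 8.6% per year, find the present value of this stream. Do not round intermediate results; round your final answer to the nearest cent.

€29.38

PV of 5-year annuity: €1.09 × [1 − (1+0.086)^−5] / 0.086 = 4.28409
Perpetuity value at year 5: €3.26 / 0.086 = 37.90698
PV of perpetuity: 37.90698 / (1+0.086)^5 = 25.09401
Total PV = 4.28409 + 25.09401 = 29.37810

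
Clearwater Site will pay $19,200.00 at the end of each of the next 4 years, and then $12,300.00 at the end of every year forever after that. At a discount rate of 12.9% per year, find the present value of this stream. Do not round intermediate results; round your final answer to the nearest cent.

$115915.41

PV of 4-year annuity: $19,200.00 × [1 − (1+0.129)^−4] / 0.129 = 57228.71380
Perpetuity value at year 4: $12,300.00 / 0.129 = 95348.83721
PV of perpetuity: 95348.83721 / (1+0.129)^4 = 58686.69243
Total PV = 57228.71380 + 58686.69243 = 115915.40623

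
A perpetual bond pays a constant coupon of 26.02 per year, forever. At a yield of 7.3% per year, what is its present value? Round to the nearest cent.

356.44

Level perpetuity: PV = C / r = 26.02 / 0.073 = 356.44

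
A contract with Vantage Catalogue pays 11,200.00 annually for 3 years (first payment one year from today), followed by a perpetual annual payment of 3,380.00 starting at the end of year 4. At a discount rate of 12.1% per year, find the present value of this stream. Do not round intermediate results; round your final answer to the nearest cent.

PV of 3-year annuity: 11,200.00 × [1 − (1+0.121)^−3] / 0.121 = 26854.35171
Perpetuity value at year 3: 3,380.00 / 0.121 = 27933.88430
PV of perpetuity: 27933.88430 / (1+0.121)^3 = 19829.62458
Total PV = 26854.35171 + 19829.62458 = 46683.97630

46683.98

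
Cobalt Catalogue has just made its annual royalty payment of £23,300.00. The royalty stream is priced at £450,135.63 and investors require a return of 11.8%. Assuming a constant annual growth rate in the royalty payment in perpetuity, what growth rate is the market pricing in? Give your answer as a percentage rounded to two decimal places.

P = D₀(1+g)/(r−g) ⇒ P(r−g) = D₀(1+g) ⇒ g(P+D₀) = P·r − D₀
g = (P·r − D₀)/(P + D₀) = (£450,135.63×0.118 − £23,300.00) / (£450,135.63 + £23,300.00) = 0.062978

6.30%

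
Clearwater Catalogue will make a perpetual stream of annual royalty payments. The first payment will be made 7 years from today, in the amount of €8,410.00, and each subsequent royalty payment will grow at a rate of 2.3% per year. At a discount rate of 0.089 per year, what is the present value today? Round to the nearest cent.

€76398.49

Value at end of year 6: C₁ / (r − g) = €8,410.00 / (0.089 − 0.023) = €127,424.2424
Discount to today: PV = €127,424.2424 / (1 + 0.089)^6 = €127,424.2424 / 1.667890 = €76,398.49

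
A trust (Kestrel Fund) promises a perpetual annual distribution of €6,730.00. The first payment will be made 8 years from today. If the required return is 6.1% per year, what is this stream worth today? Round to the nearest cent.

€72891.61

Value at end of year 7: C / r = €6,730.00 / 0.061 = €110,327.8689
Discount to today: PV = €110,327.8689 / (1 + 0.061)^7 = €110,327.8689 / 1.513588 = €72,891.61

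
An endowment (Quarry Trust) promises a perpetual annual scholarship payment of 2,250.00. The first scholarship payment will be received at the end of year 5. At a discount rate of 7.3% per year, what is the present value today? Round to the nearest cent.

23252.02

Value at end of year 4: C / r = 2,250.00 / 0.073 = 30,821.9178
Discount to today: PV = 30,821.9178 / (1 + 0.073)^4 = 30,821.9178 / 1.325558 = 23,252.02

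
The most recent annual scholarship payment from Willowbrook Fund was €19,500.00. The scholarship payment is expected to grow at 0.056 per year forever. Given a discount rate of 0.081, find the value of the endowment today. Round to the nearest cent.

€823680.00

D₁ = D₀ × (1 + g) = €19,500.00 × 1.056 = €20,592.0000
Growing perpetuity: P = D₁ / (r − g) = €20,592.0000 / (0.081 − 0.056) = €823,680.00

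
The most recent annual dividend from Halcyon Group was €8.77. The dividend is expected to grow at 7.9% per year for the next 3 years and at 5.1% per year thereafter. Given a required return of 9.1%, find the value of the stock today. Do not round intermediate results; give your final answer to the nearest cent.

D_1 = 9.46283
D_2 = 10.21039
D_3 = 11.01701
Terminal value at year 3: TV = D_3×(1+g_2)/(r−g_2) = 11.57888/0.04 = 289.47206
P_0 = D_1/(1+r)^1 + D_2/(1+r)^2 + D_3/(1+r)^3 + TV/(1+r)^3
    = 8.67354 + 8.57814 + 8.48379 + 222.91146 = 248.64692

€248.65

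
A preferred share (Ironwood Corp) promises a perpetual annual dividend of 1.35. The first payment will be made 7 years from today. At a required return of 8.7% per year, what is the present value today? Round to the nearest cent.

9.41

Value at end of year 6: C / r = 1.35 / 0.087 = 15.5172
Discount to today: PV = 15.5172 / (1 + 0.087)^6 = 15.5172 / 1.649595 = 9.41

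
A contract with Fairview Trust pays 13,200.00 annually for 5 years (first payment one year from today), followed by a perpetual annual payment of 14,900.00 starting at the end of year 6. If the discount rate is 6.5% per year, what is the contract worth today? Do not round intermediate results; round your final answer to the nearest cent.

222166.11

PV of 5-year annuity: 13,200.00 × [1 − (1+0.065)^−5] / 0.065 = 54854.96858
Perpetuity value at year 5: 14,900.00 / 0.065 = 229230.76923
PV of perpetuity: 229230.76923 / (1+0.065)^5 = 167311.14560
Total PV = 54854.96858 + 167311.14560 = 222166.11419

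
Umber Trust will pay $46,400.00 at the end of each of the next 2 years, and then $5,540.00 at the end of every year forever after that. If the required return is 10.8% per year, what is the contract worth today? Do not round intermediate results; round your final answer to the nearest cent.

$121456.27

PV of 2-year annuity: $46,400.00 × [1 − (1+0.108)^−2] / 0.108 = 79672.61401
Perpetuity value at year 2: $5,540.00 / 0.108 = 51296.29630
PV of perpetuity: 51296.29630 / (1+0.108)^2 = 41783.66092
Total PV = 79672.61401 + 41783.66092 = 121456.27492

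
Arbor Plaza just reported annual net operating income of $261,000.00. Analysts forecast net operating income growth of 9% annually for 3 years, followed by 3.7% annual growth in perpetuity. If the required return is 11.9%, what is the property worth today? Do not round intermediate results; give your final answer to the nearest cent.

$3793778.08

D_1 = 284490.00000
D_2 = 310094.10000
D_3 = 338002.56900
Terminal value at year 3: TV = D_3×(1+g_2)/(r−g_2) = 350508.66405/0.082 = 4274495.90309
P_0 = D_1/(1+r)^1 + D_2/(1+r)^2 + D_3/(1+r)^3 + TV/(1+r)^3
    = 254235.92493 + 247647.14761 + 241229.12502 + 3050665.88591 = 3793778.08347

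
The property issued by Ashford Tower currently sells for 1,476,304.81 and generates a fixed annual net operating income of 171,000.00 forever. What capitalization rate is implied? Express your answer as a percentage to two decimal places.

P = C/r ⇒ r = C/P = 171,000.00/1,476,304.81 = 0.115830

11.58%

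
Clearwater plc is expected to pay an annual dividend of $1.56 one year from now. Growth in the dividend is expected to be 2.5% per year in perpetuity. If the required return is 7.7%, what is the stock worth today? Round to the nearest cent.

$30.00

Growing perpetuity: P = D₁ / (r − g) = $1.5600 / (0.077 − 0.025) = $30.00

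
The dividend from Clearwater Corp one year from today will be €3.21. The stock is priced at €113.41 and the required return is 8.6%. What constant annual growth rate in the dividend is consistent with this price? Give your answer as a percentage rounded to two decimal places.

5.77%

P = D₁/(r−g) ⇒ g = r − D₁/P = 0.086 − €3.21/€113.41 = 0.057696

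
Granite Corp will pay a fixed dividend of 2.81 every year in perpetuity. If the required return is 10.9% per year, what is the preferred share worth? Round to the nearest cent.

Level perpetuity: PV = C / r = 2.81 / 0.109 = 25.78

25.78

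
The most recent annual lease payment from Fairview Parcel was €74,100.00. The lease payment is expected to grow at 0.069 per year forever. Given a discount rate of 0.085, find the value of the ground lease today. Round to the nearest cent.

€4950806.25

D₁ = D₀ × (1 + g) = €74,100.00 × 1.069 = €79,212.9000
Growing perpetuity: P = D₁ / (r − g) = €79,212.9000 / (0.085 − 0.069) = €4,950,806.25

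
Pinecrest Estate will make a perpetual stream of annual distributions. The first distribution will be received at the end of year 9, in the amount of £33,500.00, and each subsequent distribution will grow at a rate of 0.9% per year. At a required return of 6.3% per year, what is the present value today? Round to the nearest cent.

Value at end of year 8: C₁ / (r − g) = £33,500.00 / (0.063 − 0.009) = £620,370.3704
Discount to today: PV = £620,370.3704 / (1 + 0.063)^8 = £620,370.3704 / 1.630295 = £380,526.52

£380526.52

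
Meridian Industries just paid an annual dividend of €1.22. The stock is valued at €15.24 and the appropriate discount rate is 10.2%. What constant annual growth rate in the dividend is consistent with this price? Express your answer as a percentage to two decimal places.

2.03%

P = D₀(1+g)/(r−g) ⇒ P(r−g) = D₀(1+g) ⇒ g(P+D₀) = P·r − D₀
g = (P·r − D₀)/(P + D₀) = (€15.24×0.102 − €1.22) / (€15.24 + €1.22) = 0.020321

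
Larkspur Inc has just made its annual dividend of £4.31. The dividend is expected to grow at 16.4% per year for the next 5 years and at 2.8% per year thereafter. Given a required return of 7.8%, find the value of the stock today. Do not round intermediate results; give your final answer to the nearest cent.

£157.36

D_1 = 5.01684
D_2 = 5.83960
D_3 = 6.79730
D_4 = 7.91205
D_5 = 9.20963
Terminal value at year 5: TV = D_5×(1+g_2)/(r−g_2) = 9.46750/0.05 = 189.34999
P_0 = D_1/(1+r)^1 + D_2/(1+r)^2 + D_3/(1+r)^3 + D_4/(1+r)^4 + D_5/(1+r)^5 + TV/(1+r)^5
    = 4.65384 + 5.02511 + 5.42600 + 5.85887 + 6.32628 + 130.06830 = 157.35841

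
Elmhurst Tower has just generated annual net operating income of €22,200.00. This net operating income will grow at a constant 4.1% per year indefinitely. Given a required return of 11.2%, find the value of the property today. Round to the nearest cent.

€325495.77

D₁ = D₀ × (1 + g) = €22,200.00 × 1.041 = €23,110.2000
Growing perpetuity: P = D₁ / (r − g) = €23,110.2000 / (0.112 − 0.041) = €325,495.77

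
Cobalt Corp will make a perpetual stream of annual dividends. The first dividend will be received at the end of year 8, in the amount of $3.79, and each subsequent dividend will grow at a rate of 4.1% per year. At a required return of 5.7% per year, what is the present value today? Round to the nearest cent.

Value at end of year 7: C₁ / (r − g) = $3.79 / (0.057 − 0.041) = $236.8750
Discount to today: PV = $236.8750 / (1 + 0.057)^7 = $236.8750 / 1.474093 = $160.69

$160.69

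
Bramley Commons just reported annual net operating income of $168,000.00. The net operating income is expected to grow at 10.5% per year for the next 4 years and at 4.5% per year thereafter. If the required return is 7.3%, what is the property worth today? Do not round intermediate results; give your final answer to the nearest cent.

$7775707.82

D_1 = 185640.00000
D_2 = 205132.20000
D_3 = 226671.08100
D_4 = 250471.54450
Terminal value at year 4: TV = D_4×(1+g_2)/(r−g_2) = 261742.76401/0.028 = 9347955.85742
P_0 = D_1/(1+r)^1 + D_2/(1+r)^2 + D_3/(1+r)^3 + D_4/(1+r)^4 + TV/(1+r)^4
    = 173010.25163 + 178169.92363 + 183483.47214 + 188955.48622 + 7052088.68223 = 7775707.81586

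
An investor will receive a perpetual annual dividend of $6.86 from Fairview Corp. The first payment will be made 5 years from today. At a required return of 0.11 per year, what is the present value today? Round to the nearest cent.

Value at end of year 4: C / r = $6.86 / 0.11 = $62.3636
Discount to today: PV = $62.3636 / (1 + 0.11)^4 = $62.3636 / 1.518070 = $41.08

$41.08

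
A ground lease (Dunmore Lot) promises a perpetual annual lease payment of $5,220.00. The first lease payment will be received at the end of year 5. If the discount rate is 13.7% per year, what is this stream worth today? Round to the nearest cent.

Value at end of year 4: C / r = $5,220.00 / 0.137 = $38,102.1898
Discount to today: PV = $38,102.1898 / (1 + 0.137)^4 = $38,102.1898 / 1.671252 = $22,798.59

$22798.59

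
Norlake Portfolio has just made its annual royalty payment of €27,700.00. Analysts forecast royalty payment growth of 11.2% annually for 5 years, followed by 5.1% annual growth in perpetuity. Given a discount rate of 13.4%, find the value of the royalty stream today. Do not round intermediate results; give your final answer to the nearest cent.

D_1 = 30802.40000
D_2 = 34252.26880
D_3 = 38088.52291
D_4 = 42354.43747
D_5 = 47098.13447
Terminal value at year 5: TV = D_5×(1+g_2)/(r−g_2) = 49500.13933/0.083 = 596387.22079
P_0 = D_1/(1+r)^1 + D_2/(1+r)^2 + D_3/(1+r)^3 + D_4/(1+r)^4 + D_5/(1+r)^5 + TV/(1+r)^5
    = 27162.61023 + 26635.64601 + 26118.90508 + 25612.18911 + 25115.30361 + 318026.31435 = 448670.96839

€448670.97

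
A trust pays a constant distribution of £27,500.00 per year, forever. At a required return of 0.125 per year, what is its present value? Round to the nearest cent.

£220000.00

Level perpetuity: PV = C / r = £27,500.00 / 0.125 = £220,000.00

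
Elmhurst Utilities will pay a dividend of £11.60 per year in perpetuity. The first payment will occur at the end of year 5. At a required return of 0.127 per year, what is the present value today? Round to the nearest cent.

Value at end of year 4: C / r = £11.60 / 0.127 = £91.3386
Discount to today: PV = £91.3386 / (1 + 0.127)^4 = £91.3386 / 1.613228 = £56.62

£56.62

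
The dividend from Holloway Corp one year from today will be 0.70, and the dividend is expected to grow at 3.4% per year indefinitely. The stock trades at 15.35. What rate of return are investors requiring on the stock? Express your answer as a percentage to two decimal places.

7.96%

P = D₁/(r − g) ⇒ r = D₁/P + g = 0.7000/15.35 + 0.034 = 0.045603 + 0.034 = 0.079603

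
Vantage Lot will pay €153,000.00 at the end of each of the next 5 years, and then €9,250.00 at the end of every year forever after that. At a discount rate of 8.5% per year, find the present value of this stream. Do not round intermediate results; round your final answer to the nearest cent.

PV of 5-year annuity: €153,000.00 × [1 − (1+0.085)^−5] / 0.085 = 602918.23808
Perpetuity value at year 5: €9,250.00 / 0.085 = 108823.52941
PV of perpetuity: 108823.52941 / (1+0.085)^5 = 72372.59018
Total PV = 602918.23808 + 72372.59018 = 675290.82826

€675290.83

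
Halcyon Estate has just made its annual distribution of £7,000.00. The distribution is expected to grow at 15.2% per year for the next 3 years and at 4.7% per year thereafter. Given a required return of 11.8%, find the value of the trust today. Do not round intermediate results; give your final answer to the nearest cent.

D_1 = 8064.00000
D_2 = 9289.72800
D_3 = 10701.76666
Terminal value at year 3: TV = D_3×(1+g_2)/(r−g_2) = 11204.74969/0.071 = 157813.37590
P_0 = D_1/(1+r)^1 + D_2/(1+r)^2 + D_3/(1+r)^3 + TV/(1+r)^3
    = 7212.88014 + 7432.23428 + 7658.25929 + 112932.35888 = 135235.73260

£135235.73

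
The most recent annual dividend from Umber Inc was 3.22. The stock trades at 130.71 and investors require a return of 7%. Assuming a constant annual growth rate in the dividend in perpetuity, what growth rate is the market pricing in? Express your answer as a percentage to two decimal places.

4.43%

P = D₀(1+g)/(r−g) ⇒ P(r−g) = D₀(1+g) ⇒ g(P+D₀) = P·r − D₀
g = (P·r − D₀)/(P + D₀) = (130.71×0.07 − 3.22) / (130.71 + 3.22) = 0.044275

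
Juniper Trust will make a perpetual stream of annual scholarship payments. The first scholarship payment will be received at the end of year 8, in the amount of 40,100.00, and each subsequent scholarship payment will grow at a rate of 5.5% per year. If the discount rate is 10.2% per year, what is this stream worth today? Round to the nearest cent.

432290.16

Value at end of year 7: C₁ / (r − g) = 40,100.00 / (0.102 − 0.055) = 853,191.4894
Discount to today: PV = 853,191.4894 / (1 + 0.102)^7 = 853,191.4894 / 1.973655 = 432,290.16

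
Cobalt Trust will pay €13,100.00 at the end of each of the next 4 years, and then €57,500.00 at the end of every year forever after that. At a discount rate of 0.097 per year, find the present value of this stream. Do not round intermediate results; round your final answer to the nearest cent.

€451122.60

PV of 4-year annuity: €13,100.00 × [1 − (1+0.097)^−4] / 0.097 = 41796.34784
Perpetuity value at year 4: €57,500.00 / 0.097 = 592783.50515
PV of perpetuity: 592783.50515 / (1+0.097)^4 = 409326.25318
Total PV = 41796.34784 + 409326.25318 = 451122.60102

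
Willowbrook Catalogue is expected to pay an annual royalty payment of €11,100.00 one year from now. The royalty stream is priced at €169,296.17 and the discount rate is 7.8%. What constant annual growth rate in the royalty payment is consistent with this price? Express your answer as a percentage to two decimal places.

1.24%

P = D₁/(r−g) ⇒ g = r − D₁/P = 0.078 − €11,100.00/€169,296.17 = 0.012434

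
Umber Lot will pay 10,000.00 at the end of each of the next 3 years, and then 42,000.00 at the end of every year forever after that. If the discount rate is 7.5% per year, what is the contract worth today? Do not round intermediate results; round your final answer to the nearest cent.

PV of 3-year annuity: 10,000.00 × [1 − (1+0.075)^−3] / 0.075 = 26005.25740
Perpetuity value at year 3: 42,000.00 / 0.075 = 560000.00000
PV of perpetuity: 560000.00000 / (1+0.075)^3 = 450777.91893
Total PV = 26005.25740 + 450777.91893 = 476783.17632

476783.18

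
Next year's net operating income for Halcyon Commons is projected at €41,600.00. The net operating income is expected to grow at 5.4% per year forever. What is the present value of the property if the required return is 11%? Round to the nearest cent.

€742857.14

Growing perpetuity: P = D₁ / (r − g) = €41,600.0000 / (0.11 − 0.054) = €742,857.14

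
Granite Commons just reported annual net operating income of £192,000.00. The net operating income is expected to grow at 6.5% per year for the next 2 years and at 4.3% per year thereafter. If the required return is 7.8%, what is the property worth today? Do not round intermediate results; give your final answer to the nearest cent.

£5961516.03

D_1 = 204480.00000
D_2 = 217771.20000
Terminal value at year 2: TV = D_2×(1+g_2)/(r−g_2) = 227135.36160/0.035 = 6489581.76000
P_0 = D_1/(1+r)^1 + D_2/(1+r)^2 + TV/(1+r)^2
    = 189684.60111 + 187397.12448 + 5584434.30940 = 5961516.03499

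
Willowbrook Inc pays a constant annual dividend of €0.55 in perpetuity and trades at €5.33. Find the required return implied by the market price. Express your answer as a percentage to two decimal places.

10.32%

P = C/r ⇒ r = C/P = €0.55/€5.33 = 0.103189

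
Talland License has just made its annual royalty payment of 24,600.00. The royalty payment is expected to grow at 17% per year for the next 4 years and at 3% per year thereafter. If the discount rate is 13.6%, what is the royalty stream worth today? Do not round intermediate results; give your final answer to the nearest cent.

D_1 = 28782.00000
D_2 = 33674.94000
D_3 = 39399.67980
D_4 = 46097.62537
Terminal value at year 4: TV = D_4×(1+g_2)/(r−g_2) = 47480.55413/0.106 = 447929.75591
P_0 = D_1/(1+r)^1 + D_2/(1+r)^2 + D_3/(1+r)^3 + D_4/(1+r)^4 + TV/(1+r)^4
    = 25336.26761 + 26094.57139 + 26875.57089 + 27679.94537 + 268965.50686 = 374951.86211

374951.86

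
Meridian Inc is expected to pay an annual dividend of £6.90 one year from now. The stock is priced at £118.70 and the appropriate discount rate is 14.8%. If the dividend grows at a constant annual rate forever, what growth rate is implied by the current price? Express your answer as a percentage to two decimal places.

P = D₁/(r−g) ⇒ g = r − D₁/P = 0.148 − £6.90/£118.70 = 0.089870

8.99%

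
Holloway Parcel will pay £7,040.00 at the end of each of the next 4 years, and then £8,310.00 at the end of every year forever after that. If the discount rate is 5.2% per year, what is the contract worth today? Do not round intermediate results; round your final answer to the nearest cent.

£155325.18

PV of 4-year annuity: £7,040.00 × [1 − (1+0.052)^−4] / 0.052 = 24847.95067
Perpetuity value at year 4: £8,310.00 / 0.052 = 159807.69231
PV of perpetuity: 159807.69231 / (1+0.052)^4 = 130477.22781
Total PV = 24847.95067 + 130477.22781 = 155325.17848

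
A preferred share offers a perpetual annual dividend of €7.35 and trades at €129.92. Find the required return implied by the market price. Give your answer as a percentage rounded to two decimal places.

P = C/r ⇒ r = C/P = €7.35/€129.92 = 0.056573

5.66%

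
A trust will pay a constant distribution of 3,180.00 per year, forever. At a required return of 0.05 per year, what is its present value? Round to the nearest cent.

63600.00

Level perpetuity: PV = C / r = 3,180.00 / 0.05 = 63,600.00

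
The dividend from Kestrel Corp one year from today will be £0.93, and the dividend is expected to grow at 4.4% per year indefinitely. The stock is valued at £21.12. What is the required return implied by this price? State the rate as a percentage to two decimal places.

P = D₁/(r − g) ⇒ r = D₁/P + g = £0.9300/£21.12 + 0.044 = 0.044034 + 0.044 = 0.088034

8.80%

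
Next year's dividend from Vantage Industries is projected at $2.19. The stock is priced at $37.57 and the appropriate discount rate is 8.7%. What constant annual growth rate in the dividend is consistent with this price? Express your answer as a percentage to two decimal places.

P = D₁/(r−g) ⇒ g = r − D₁/P = 0.087 − $2.19/$37.57 = 0.028709

2.87%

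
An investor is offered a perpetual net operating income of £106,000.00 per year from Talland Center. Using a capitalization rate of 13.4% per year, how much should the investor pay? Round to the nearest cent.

£791044.78

Level perpetuity: PV = C / r = £106,000.00 / 0.134 = £791,044.78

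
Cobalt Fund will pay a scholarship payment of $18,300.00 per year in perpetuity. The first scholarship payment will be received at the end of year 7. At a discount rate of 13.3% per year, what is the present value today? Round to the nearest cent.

Value at end of year 6: C / r = $18,300.00 / 0.133 = $137,593.9850
Discount to today: PV = $137,593.9850 / (1 + 0.133)^6 = $137,593.9850 / 2.115336 = $65,045.91

$65045.91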